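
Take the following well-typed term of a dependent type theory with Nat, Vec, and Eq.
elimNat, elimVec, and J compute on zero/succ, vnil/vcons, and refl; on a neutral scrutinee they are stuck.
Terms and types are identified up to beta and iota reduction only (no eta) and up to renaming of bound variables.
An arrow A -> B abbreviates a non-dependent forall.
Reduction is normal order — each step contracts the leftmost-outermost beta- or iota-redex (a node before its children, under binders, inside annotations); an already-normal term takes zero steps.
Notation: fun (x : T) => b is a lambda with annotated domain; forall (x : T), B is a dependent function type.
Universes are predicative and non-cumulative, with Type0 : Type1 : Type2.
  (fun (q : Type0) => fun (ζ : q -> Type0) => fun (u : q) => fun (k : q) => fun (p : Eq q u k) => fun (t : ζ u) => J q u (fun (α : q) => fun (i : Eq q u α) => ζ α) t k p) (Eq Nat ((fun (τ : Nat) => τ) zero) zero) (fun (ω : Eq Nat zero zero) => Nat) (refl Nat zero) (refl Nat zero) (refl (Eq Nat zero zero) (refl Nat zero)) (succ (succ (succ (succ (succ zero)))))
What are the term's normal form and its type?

reduced normal form:
  succ (succ (succ (succ (succ zero))))
the term's type:
  Nat
observation: the term reaches its normal form after 7 normal-order steps.


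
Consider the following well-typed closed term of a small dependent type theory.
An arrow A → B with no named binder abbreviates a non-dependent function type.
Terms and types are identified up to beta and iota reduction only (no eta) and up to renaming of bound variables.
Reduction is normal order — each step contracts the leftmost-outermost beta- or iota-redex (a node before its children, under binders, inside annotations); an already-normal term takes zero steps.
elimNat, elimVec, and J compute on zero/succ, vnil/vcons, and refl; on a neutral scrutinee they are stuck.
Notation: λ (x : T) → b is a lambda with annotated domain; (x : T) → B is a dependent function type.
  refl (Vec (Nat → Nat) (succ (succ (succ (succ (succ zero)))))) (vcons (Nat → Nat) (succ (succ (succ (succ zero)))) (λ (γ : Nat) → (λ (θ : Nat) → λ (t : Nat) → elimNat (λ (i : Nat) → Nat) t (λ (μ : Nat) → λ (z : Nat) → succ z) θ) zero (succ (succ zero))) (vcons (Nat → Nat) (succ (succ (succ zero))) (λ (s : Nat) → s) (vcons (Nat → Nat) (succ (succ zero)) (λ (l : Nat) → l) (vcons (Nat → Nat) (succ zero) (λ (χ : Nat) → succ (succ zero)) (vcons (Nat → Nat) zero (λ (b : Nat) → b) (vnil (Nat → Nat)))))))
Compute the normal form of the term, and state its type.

normal form:
  refl (Vec (Nat → Nat) (succ (succ (succ (succ (succ zero)))))) (vcons (Nat → Nat) (succ (succ (succ (succ zero)))) (λ (γ : Nat) → succ (succ zero)) (vcons (Nat → Nat) (succ (succ (succ zero))) (λ (θ : Nat) → θ) (vcons (Nat → Nat) (succ (succ zero)) (λ (t : Nat) → t) (vcons (Nat → Nat) (succ zero) (λ (i : Nat) → succ (succ zero)) (vcons (Nat → Nat) zero (λ (μ : Nat) → μ) (vnil (Nat → Nat)))))))
inferred type:
  Eq (Vec (Nat → Nat) (succ (succ (succ (succ (succ zero)))))) (vcons (Nat → Nat) (succ (succ (succ (succ zero)))) (λ (γ : Nat) → succ (succ zero)) (vcons (Nat → Nat) (succ (succ (succ zero))) (λ (θ : Nat) → θ) (vcons (Nat → Nat) (succ (succ zero)) (λ (t : Nat) → t) (vcons (Nat → Nat) (succ zero) (λ (i : Nat) → succ (succ zero)) (vcons (Nat → Nat) zero (λ (μ : Nat) → μ) (vnil (Nat → Nat))))))) (vcons (Nat → Nat) (succ (succ (succ (succ zero)))) (λ (z : Nat) → succ (succ zero)) (vcons (Nat → Nat) (succ (succ (succ zero))) (λ (s : Nat) → s) (vcons (Nat → Nat) (succ (succ zero)) (λ (l : Nat) → l) (vcons (Nat → Nat) (succ zero) (λ (χ : Nat) → succ (succ zero)) (vcons (Nat → Nat) zero (λ (b : Nat) → b) (vnil (Nat → Nat)))))))
observation: the leftmost-outermost redex is a beta-redex, and normalization takes 3 steps.


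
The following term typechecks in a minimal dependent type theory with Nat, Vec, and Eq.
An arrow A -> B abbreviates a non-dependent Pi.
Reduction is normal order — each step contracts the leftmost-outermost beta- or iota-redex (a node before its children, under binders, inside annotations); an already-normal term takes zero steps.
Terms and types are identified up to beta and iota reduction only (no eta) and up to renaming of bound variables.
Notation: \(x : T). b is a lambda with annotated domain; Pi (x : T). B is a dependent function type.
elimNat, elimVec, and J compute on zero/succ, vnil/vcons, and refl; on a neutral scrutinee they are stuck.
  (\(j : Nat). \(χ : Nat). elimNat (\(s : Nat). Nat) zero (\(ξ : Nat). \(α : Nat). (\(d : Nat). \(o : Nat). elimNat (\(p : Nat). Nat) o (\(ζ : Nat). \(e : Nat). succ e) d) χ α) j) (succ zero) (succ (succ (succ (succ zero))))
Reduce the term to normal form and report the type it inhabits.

reduced normal form:
  succ (succ (succ (succ zero)))
type:
  Nat


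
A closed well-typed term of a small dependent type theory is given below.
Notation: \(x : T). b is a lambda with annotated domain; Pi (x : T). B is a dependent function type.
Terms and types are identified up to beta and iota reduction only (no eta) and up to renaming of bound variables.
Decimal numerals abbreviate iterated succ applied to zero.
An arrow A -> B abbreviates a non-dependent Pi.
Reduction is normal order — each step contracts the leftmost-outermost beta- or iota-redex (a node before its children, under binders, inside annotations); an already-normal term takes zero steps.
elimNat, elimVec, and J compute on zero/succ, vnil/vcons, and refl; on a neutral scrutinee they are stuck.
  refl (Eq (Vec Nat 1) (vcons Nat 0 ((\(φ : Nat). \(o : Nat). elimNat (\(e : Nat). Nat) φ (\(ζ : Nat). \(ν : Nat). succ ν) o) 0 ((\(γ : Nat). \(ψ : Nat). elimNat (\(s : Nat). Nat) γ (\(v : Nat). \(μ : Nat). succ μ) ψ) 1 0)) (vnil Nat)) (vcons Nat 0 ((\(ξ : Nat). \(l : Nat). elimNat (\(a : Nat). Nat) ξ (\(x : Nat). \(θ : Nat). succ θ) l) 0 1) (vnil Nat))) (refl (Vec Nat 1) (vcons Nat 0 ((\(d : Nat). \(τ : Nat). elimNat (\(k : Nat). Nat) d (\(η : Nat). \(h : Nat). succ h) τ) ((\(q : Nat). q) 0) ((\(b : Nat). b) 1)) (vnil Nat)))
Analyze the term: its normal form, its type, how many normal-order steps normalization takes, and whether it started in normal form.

reduced normal form:
  refl (Eq (Vec Nat 1) (vcons Nat 0 1 (vnil Nat)) (vcons Nat 0 1 (vnil Nat))) (refl (Vec Nat 1) (vcons Nat 0 1 (vnil Nat)))
inferred type:
  Eq (Eq (Vec Nat 1) (vcons Nat 0 1 (vnil Nat)) (vcons Nat 0 1 (vnil Nat))) (refl (Vec Nat 1) (vcons Nat 0 1 (vnil Nat))) (refl (Vec Nat 1) (vcons Nat 0 1 (vnil Nat)))
normal-order step count: 23
already normal: no
first redex: a beta-redex


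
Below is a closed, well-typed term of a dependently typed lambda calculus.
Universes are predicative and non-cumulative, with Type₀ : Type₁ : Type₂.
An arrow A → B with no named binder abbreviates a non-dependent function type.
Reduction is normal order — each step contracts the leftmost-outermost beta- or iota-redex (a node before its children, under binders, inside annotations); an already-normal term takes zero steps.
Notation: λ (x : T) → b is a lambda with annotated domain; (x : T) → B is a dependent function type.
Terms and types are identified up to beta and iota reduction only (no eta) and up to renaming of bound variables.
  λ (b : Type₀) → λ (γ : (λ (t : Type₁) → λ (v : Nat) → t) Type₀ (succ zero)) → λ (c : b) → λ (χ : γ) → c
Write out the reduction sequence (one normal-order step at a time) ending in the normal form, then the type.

normal-order reduction:
  λ (b : Type₀) → λ (γ : (λ (t : Type₁) → λ (v : Nat) → t) Type₀ (succ zero)) → λ (c : b) → λ (χ : γ) → c
  ~> λ (b : Type₀) → λ (γ : (λ (t : Nat) → Type₀) (succ zero)) → λ (v : b) → λ (c : γ) → v
  ~> λ (b : Type₀) → λ (γ : Type₀) → λ (t : b) → λ (v : γ) → t
inferred type:
  (b : Type₀) → (γ : Type₀) → b → γ → b


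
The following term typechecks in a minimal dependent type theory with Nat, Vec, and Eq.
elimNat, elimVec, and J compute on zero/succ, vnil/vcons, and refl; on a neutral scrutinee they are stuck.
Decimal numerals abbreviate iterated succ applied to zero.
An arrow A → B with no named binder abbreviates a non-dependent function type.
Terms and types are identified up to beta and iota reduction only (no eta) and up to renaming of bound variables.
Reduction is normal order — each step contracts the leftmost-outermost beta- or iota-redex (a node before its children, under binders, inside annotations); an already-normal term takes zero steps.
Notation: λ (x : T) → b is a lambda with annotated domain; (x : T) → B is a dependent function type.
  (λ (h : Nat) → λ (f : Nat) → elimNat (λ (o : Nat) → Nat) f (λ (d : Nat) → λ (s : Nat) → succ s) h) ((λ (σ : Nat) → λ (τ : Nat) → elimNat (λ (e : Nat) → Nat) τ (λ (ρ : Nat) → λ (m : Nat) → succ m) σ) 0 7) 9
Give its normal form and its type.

resulting normal form:
  16
type:
  Nat
observation: reduction starts at a beta-redex, and 27 normal-order steps reach the normal form.


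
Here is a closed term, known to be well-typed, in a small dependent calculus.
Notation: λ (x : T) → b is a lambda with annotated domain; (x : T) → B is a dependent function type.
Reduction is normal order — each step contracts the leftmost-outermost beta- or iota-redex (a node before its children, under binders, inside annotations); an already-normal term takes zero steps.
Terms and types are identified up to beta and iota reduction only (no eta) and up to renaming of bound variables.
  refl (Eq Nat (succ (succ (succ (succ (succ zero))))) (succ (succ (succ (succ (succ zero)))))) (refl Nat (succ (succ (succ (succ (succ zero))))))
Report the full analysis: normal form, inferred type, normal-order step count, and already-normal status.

normal form:
  refl (Eq Nat (succ (succ (succ (succ (succ zero))))) (succ (succ (succ (succ (succ zero)))))) (refl Nat (succ (succ (succ (succ (succ zero))))))
the term's type:
  Eq (Eq Nat (succ (succ (succ (succ (succ zero))))) (succ (succ (succ (succ (succ zero)))))) (refl Nat (succ (succ (succ (succ (succ zero)))))) (refl Nat (succ (succ (succ (succ (succ zero))))))
normal-order step count: 0
term was already normal: yes


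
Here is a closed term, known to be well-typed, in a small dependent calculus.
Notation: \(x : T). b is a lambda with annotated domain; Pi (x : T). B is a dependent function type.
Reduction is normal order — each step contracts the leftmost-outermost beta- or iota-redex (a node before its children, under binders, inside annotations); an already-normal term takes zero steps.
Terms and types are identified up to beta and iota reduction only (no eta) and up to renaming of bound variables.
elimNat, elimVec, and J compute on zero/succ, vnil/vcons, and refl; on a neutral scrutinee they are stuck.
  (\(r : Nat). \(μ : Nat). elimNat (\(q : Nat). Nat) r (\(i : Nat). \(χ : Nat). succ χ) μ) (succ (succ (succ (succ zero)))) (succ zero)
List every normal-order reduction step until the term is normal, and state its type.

normal-order reduction sequence:
  (\(r : Nat). \(μ : Nat). elimNat (\(q : Nat). Nat) r (\(i : Nat). \(χ : Nat). succ χ) μ) (succ (succ (succ (succ zero)))) (succ zero)
  ~> (\(r : Nat). elimNat (\(μ : Nat). Nat) (succ (succ (succ (succ zero)))) (\(q : Nat). \(i : Nat). succ i) r) (succ zero)
  ~> elimNat (\(r : Nat). Nat) (succ (succ (succ (succ zero)))) (\(μ : Nat). \(q : Nat). succ q) (succ zero)
  ~> (\(r : Nat). \(μ : Nat). succ μ) zero (elimNat (\(q : Nat). Nat) (succ (succ (succ (succ zero)))) (\(i : Nat). \(χ : Nat). succ χ) zero)
  ~> (\(r : Nat). succ r) (elimNat (\(μ : Nat). Nat) (succ (succ (succ (succ zero)))) (\(q : Nat). \(i : Nat). succ i) zero)
  ~> succ (elimNat (\(r : Nat). Nat) (succ (succ (succ (succ zero)))) (\(μ : Nat). \(q : Nat). succ q) zero)
  ~> succ (succ (succ (succ (succ zero))))
type:
  Nat


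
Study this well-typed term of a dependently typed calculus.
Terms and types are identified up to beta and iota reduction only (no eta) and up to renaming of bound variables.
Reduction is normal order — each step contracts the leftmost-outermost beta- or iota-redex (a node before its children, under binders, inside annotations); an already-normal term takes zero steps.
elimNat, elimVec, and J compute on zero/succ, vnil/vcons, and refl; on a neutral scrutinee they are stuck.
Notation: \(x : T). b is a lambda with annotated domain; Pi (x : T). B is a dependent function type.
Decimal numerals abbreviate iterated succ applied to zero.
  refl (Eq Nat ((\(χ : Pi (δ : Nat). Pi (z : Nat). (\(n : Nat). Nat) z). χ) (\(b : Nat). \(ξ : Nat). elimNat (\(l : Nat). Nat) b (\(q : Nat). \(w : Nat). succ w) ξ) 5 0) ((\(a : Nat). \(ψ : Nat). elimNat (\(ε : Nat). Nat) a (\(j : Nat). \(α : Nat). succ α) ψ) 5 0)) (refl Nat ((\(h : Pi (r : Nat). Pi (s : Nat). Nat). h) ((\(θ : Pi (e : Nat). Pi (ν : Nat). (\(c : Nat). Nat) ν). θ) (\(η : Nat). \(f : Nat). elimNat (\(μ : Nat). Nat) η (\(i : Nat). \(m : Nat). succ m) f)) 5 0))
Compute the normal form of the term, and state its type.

resulting normal form:
  refl (Eq Nat 5 5) (refl Nat 5)
type:
  Eq (Eq Nat 5 5) (refl Nat 5) (refl Nat 5)


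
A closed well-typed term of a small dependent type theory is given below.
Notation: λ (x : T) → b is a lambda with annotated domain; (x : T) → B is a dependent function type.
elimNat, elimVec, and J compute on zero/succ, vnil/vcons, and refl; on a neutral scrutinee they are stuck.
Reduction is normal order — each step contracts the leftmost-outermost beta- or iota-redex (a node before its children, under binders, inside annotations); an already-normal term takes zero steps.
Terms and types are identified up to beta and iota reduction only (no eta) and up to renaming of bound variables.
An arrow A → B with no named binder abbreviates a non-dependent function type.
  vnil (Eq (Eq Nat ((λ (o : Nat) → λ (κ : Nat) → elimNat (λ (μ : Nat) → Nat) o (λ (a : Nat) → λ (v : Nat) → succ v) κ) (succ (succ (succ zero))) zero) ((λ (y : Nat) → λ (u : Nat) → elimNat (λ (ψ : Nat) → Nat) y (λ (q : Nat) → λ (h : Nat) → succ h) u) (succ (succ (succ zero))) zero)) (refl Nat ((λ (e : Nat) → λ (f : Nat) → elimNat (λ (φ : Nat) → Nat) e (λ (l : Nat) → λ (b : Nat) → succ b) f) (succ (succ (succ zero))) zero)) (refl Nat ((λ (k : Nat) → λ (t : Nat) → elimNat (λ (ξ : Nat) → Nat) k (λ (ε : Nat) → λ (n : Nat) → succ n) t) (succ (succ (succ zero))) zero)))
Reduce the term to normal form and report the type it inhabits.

normal form:
  vnil (Eq (Eq Nat (succ (succ (succ zero))) (succ (succ (succ zero)))) (refl Nat (succ (succ (succ zero)))) (refl Nat (succ (succ (succ zero)))))
type:
  Vec (Eq (Eq Nat (succ (succ (succ zero))) (succ (succ (succ zero)))) (refl Nat (succ (succ (succ zero)))) (refl Nat (succ (succ (succ zero))))) zero


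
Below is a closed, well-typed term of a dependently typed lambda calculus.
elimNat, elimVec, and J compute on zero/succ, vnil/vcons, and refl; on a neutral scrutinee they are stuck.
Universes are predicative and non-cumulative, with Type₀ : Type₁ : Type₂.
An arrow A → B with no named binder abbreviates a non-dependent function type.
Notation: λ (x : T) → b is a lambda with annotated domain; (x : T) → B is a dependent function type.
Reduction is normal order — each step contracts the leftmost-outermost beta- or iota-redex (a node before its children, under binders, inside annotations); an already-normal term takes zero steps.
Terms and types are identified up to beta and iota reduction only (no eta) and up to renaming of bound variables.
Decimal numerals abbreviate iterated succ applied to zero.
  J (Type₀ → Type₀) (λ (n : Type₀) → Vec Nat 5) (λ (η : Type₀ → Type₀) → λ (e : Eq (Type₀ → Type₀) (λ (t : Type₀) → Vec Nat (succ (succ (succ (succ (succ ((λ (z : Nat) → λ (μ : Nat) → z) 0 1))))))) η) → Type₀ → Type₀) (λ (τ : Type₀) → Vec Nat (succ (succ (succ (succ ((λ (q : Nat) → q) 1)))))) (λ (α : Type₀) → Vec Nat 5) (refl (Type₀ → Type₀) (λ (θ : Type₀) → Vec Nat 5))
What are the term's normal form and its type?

normal form:
  λ (n : Type₀) → Vec Nat 5
inferred type:
  Type₀ → Type₀
observation: contracting a J iota-redex first, the term normalizes in 2 steps.


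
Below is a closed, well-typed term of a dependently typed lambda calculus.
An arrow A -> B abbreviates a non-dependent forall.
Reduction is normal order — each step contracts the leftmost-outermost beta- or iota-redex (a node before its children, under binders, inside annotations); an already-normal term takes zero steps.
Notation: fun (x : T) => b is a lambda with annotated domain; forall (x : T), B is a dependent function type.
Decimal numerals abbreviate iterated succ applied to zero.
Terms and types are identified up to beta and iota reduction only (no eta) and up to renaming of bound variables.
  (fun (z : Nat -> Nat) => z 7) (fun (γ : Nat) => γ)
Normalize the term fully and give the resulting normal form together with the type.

normal form:
  7
inferred type:
  Nat
observation: 2 normal-order steps separate the term from its normal form.


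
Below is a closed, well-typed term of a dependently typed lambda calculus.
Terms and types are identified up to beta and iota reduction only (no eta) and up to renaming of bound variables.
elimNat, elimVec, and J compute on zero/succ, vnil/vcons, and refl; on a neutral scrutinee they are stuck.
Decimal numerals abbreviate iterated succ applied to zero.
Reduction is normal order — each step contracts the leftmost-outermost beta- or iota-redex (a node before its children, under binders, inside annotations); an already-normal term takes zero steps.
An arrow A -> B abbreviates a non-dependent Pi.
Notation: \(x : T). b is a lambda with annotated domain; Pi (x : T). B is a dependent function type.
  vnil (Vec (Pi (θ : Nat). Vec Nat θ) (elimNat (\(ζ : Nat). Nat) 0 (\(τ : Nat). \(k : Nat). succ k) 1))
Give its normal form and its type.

resulting normal form:
  vnil (Vec (Pi (θ : Nat). Vec Nat θ) 1)
type:
  Vec (Vec (Pi (θ : Nat). Vec Nat θ) 1) 0
observation: the first redex contracted is an elimNat iota-redex; the normal form is reached in 4 normal-order steps.


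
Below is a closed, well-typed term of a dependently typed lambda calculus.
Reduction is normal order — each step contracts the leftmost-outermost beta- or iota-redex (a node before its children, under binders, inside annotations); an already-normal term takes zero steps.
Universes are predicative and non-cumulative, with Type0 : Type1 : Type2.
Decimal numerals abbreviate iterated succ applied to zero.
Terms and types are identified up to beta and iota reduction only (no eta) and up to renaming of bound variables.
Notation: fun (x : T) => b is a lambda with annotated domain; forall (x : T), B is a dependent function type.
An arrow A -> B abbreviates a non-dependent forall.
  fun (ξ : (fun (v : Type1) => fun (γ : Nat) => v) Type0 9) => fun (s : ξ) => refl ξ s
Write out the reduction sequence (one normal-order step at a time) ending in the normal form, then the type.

reduction (normal order):
  fun (ξ : (fun (v : Type1) => fun (γ : Nat) => v) Type0 9) => fun (s : ξ) => refl ξ s
  ~> fun (ξ : (fun (v : Nat) => Type0) 9) => fun (γ : ξ) => refl ξ γ
  ~> fun (ξ : Type0) => fun (v : ξ) => refl ξ v
the term's type:
  forall (ξ : Type0), forall (v : ξ), Eq ξ v v


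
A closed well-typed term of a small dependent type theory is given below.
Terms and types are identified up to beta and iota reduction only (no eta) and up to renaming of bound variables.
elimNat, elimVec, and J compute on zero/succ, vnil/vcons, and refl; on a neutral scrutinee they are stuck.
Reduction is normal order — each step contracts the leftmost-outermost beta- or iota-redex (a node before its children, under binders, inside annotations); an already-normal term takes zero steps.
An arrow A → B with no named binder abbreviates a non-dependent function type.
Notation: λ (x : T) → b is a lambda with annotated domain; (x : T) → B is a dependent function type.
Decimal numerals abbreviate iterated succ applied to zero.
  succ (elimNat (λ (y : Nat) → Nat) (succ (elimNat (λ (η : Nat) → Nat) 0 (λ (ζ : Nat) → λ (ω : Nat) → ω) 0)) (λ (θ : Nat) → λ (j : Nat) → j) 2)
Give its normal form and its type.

normal form:
  2
the term's type:
  Nat


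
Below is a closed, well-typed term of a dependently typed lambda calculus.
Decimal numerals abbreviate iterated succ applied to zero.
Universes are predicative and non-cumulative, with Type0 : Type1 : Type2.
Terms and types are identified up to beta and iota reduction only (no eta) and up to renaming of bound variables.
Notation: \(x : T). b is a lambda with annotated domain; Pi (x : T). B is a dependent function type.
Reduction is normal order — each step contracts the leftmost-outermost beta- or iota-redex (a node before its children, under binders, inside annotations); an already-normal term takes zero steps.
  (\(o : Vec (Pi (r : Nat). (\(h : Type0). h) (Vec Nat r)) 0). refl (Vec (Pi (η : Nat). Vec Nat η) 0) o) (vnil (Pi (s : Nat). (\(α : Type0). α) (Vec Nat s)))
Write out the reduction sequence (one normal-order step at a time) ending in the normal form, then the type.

reduction (normal order):
  (\(o : Vec (Pi (r : Nat). (\(h : Type0). h) (Vec Nat r)) 0). refl (Vec (Pi (η : Nat). Vec Nat η) 0) o) (vnil (Pi (s : Nat). (\(α : Type0). α) (Vec Nat s)))
  ~> refl (Vec (Pi (o : Nat). Vec Nat o) 0) (vnil (Pi (r : Nat). (\(h : Type0). h) (Vec Nat r)))
  ~> refl (Vec (Pi (o : Nat). Vec Nat o) 0) (vnil (Pi (r : Nat). Vec Nat r))
inferred type:
  Eq (Vec (Pi (o : Nat). Vec Nat o) 0) (vnil (Pi (r : Nat). Vec Nat r)) (vnil (Pi (h : Nat). Vec Nat h))


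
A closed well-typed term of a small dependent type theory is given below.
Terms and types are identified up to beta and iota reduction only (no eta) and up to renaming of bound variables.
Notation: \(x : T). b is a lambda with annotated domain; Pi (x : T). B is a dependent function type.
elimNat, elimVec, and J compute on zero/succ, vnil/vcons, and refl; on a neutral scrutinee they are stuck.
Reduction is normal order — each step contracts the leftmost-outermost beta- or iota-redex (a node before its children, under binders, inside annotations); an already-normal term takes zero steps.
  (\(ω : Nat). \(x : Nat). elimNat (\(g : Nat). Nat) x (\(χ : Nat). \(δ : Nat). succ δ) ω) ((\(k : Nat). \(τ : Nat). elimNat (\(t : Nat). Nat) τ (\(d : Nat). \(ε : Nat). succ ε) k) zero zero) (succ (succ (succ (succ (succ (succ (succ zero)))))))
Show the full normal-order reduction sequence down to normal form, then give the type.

normal-order reduction sequence:
  (\(ω : Nat). \(x : Nat). elimNat (\(g : Nat). Nat) x (\(χ : Nat). \(δ : Nat). succ δ) ω) ((\(k : Nat). \(τ : Nat). elimNat (\(t : Nat). Nat) τ (\(d : Nat). \(ε : Nat). succ ε) k) zero zero) (succ (succ (succ (succ (succ (succ (succ zero)))))))
  ~> (\(ω : Nat). elimNat (\(x : Nat). Nat) ω (\(g : Nat). \(χ : Nat). succ χ) ((\(δ : Nat). \(k : Nat). elimNat (\(τ : Nat). Nat) k (\(t : Nat). \(d : Nat). succ d) δ) zero zero)) (succ (succ (succ (succ (succ (succ (succ zero)))))))
  ~> elimNat (\(ω : Nat). Nat) (succ (succ (succ (succ (succ (succ (succ zero))))))) (\(x : Nat). \(g : Nat). succ g) ((\(χ : Nat). \(δ : Nat). elimNat (\(k : Nat). Nat) δ (\(τ : Nat). \(t : Nat). succ t) χ) zero zero)
  ~> elimNat (\(ω : Nat). Nat) (succ (succ (succ (succ (succ (succ (succ zero))))))) (\(x : Nat). \(g : Nat). succ g) ((\(χ : Nat). elimNat (\(δ : Nat). Nat) χ (\(k : Nat). \(τ : Nat). succ τ) zero) zero)
  ~> elimNat (\(ω : Nat). Nat) (succ (succ (succ (succ (succ (succ (succ zero))))))) (\(x : Nat). \(g : Nat). succ g) (elimNat (\(χ : Nat). Nat) zero (\(δ : Nat). \(k : Nat). succ k) zero)
  ~> elimNat (\(ω : Nat). Nat) (succ (succ (succ (succ (succ (succ (succ zero))))))) (\(x : Nat). \(g : Nat). succ g) zero
  ~> succ (succ (succ (succ (succ (succ (succ zero))))))
type:
  Nat


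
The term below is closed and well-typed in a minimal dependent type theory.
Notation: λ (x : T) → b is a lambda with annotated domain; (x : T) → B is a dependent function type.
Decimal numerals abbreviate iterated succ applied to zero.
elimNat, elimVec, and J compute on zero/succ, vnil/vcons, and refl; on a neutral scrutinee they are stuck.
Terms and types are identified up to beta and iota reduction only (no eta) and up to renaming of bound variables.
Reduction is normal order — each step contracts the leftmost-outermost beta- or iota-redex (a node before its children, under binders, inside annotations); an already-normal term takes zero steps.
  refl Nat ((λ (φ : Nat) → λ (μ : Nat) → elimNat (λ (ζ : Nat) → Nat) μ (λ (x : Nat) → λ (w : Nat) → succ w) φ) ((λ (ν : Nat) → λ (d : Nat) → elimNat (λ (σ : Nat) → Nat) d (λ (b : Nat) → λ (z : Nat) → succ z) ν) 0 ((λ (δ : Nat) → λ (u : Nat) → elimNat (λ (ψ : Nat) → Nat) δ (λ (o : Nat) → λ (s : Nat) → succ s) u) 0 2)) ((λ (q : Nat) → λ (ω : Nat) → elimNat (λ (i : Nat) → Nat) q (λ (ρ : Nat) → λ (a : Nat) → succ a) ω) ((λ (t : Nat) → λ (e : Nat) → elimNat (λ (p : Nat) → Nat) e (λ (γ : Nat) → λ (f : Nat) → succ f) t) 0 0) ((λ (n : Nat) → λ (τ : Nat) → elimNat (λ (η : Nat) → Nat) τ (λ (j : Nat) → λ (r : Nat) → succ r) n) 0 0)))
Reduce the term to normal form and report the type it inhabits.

reduced normal form:
  refl Nat 2
inferred type:
  Eq Nat 2 2
observation: the term reaches its normal form after 30 normal-order steps.


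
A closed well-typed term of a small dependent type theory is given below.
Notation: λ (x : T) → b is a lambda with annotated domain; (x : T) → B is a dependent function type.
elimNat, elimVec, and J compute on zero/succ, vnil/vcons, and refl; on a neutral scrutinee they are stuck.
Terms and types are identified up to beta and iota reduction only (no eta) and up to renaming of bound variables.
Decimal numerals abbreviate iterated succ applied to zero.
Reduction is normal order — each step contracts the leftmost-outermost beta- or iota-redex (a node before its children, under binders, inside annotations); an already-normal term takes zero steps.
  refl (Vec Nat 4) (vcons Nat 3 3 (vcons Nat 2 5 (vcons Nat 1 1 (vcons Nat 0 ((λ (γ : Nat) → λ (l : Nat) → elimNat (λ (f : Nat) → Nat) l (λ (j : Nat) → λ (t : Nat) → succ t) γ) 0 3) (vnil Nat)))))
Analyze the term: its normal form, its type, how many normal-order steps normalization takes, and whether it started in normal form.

reduced normal form:
  refl (Vec Nat 4) (vcons Nat 3 3 (vcons Nat 2 5 (vcons Nat 1 1 (vcons Nat 0 3 (vnil Nat)))))
type:
  Eq (Vec Nat 4) (vcons Nat 3 3 (vcons Nat 2 5 (vcons Nat 1 1 (vcons Nat 0 3 (vnil Nat))))) (vcons Nat 3 3 (vcons Nat 2 5 (vcons Nat 1 1 (vcons Nat 0 3 (vnil Nat)))))
reduction steps (normal order): 3
started in normal form: no
first contracted redex: a beta-redex


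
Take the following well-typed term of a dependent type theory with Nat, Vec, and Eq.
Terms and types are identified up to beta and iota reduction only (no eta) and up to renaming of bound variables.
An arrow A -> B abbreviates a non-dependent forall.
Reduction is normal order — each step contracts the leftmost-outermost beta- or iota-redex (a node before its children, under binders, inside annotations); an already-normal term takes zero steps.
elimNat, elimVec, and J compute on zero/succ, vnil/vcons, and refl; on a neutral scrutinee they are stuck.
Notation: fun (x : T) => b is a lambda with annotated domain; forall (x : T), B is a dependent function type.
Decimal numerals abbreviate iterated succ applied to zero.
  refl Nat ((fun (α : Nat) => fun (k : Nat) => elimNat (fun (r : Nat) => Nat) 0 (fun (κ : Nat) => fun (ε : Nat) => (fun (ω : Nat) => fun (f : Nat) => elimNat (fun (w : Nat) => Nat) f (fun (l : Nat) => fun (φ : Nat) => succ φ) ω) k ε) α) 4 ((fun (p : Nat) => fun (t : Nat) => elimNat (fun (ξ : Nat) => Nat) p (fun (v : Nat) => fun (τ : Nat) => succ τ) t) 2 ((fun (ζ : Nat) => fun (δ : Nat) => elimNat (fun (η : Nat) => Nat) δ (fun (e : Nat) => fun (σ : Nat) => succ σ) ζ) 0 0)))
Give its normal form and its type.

resulting normal form:
  refl Nat 8
type:
  Eq Nat 8 8
observation: the leftmost-outermost redex is a beta-redex, and normalization takes 75 steps.


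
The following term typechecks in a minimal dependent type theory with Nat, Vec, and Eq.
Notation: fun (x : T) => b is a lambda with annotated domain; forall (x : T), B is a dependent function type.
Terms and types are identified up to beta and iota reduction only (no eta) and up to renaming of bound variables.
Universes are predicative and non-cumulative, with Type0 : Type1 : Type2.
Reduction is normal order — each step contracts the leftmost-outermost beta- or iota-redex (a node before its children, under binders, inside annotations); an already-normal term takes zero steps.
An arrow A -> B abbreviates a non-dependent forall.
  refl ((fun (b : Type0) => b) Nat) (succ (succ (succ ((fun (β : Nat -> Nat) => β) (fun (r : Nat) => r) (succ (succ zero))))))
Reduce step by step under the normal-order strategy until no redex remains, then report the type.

normal-order reduction:
  refl ((fun (b : Type0) => b) Nat) (succ (succ (succ ((fun (β : Nat -> Nat) => β) (fun (r : Nat) => r) (succ (succ zero))))))
  ~> refl Nat (succ (succ (succ ((fun (b : Nat -> Nat) => b) (fun (β : Nat) => β) (succ (succ zero))))))
  ~> refl Nat (succ (succ (succ ((fun (b : Nat) => b) (succ (succ zero))))))
  ~> refl Nat (succ (succ (succ (succ (succ zero)))))
type:
  Eq Nat (succ (succ (succ (succ (succ zero))))) (succ (succ (succ (succ (succ zero)))))


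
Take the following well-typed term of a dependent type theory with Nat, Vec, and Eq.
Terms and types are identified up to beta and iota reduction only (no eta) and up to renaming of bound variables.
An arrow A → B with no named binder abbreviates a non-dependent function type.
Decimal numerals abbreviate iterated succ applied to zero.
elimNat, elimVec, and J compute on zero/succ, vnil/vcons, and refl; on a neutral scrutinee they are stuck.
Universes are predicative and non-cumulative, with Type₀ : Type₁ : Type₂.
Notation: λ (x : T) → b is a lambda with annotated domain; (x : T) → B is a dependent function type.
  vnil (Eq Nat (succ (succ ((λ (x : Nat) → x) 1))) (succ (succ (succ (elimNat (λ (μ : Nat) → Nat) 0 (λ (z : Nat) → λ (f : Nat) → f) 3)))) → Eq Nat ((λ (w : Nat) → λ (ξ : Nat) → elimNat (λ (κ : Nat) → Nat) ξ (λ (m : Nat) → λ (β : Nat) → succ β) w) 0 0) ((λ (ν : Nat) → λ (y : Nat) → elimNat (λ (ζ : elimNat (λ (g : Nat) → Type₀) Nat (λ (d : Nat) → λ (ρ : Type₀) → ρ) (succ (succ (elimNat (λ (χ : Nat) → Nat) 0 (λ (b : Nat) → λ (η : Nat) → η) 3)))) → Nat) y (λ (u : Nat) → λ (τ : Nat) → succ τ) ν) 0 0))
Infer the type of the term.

the term's type:
  Vec (Eq Nat 3 3 → Eq Nat 0 0) 0


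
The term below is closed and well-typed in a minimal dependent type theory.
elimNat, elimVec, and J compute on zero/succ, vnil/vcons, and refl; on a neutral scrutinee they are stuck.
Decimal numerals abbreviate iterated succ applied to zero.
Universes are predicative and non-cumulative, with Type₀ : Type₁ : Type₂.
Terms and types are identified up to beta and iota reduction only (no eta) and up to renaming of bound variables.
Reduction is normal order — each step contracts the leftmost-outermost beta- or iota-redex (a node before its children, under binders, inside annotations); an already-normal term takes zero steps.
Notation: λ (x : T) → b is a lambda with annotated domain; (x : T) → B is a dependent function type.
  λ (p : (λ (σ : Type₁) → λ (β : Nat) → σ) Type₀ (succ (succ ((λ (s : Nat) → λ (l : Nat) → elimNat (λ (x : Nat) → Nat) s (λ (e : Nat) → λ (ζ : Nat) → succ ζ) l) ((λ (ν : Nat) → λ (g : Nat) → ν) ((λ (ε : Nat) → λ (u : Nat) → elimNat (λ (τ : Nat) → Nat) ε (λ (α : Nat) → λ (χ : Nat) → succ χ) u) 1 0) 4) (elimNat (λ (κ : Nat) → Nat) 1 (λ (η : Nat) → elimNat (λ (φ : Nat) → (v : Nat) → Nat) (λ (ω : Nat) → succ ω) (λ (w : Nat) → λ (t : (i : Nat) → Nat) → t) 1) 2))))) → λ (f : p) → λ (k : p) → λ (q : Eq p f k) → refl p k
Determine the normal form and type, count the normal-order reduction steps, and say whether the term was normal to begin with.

reduced normal form:
  λ (p : Type₀) → λ (σ : p) → λ (β : p) → λ (s : Eq p σ β) → refl p β
type:
  (p : Type₀) → (σ : p) → (β : p) → (s : Eq p σ β) → Eq p β β
normal-order step count: 2
term was already normal: no
first redex: a beta-redex


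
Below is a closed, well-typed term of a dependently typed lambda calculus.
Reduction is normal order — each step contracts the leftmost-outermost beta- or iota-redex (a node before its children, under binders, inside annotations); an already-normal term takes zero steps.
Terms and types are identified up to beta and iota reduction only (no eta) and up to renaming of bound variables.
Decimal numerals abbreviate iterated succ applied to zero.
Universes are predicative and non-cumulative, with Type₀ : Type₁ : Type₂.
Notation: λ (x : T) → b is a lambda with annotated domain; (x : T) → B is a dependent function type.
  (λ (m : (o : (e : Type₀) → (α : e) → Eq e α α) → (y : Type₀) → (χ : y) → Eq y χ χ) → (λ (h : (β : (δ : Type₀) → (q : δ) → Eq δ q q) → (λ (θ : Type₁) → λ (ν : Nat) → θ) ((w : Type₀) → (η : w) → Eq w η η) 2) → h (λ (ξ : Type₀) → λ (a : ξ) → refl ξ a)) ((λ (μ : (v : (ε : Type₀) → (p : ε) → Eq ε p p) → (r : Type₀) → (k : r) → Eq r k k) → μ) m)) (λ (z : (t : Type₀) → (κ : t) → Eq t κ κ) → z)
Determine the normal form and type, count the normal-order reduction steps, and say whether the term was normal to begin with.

resulting normal form:
  λ (m : Type₀) → λ (o : m) → refl m o
inferred type:
  (m : Type₀) → (o : m) → Eq m o o
normal-order step count: 4
term was already normal: no
first contracted redex: a beta-redex


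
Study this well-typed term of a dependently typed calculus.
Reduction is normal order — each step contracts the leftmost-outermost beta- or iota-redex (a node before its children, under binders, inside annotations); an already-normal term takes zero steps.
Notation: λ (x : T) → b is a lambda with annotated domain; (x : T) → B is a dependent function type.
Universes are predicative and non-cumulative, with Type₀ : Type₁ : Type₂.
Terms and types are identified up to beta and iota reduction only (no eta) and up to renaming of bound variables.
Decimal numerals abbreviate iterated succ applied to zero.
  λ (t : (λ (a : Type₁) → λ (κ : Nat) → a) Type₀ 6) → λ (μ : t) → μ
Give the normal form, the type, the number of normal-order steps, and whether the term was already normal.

normal form:
  λ (t : Type₀) → λ (a : t) → a
the term's type:
  (t : Type₀) → (a : t) → t
normal-order step count: 2
started in normal form: no
first redex: a beta-redex


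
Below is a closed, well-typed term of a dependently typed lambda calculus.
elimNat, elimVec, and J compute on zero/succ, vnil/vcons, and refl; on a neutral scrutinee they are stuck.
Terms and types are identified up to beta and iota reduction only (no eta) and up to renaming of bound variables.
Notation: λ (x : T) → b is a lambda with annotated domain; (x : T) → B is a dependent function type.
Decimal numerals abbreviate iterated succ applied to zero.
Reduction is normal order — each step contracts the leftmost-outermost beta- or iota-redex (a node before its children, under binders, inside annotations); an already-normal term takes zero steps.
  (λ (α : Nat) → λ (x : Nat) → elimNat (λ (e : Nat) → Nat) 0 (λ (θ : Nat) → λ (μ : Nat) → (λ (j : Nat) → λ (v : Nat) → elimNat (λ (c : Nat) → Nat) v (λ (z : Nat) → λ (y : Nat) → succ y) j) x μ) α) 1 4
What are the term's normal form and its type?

resulting normal form:
  4
inferred type:
  Nat
observation: reduction starts at a beta-redex, and 21 normal-order steps reach the normal form.


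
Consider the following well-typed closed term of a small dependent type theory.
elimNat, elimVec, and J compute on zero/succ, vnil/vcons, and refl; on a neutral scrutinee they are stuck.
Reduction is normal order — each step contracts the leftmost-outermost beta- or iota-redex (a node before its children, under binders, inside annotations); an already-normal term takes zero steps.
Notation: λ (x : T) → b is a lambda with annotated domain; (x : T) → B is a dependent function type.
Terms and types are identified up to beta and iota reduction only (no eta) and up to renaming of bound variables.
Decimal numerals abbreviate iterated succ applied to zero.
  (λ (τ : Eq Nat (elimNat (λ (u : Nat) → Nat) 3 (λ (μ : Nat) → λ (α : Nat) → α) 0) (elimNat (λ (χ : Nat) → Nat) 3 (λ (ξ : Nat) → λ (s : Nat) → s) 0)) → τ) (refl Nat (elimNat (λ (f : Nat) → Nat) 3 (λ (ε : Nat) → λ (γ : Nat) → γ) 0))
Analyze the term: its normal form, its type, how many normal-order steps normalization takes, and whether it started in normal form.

reduced normal form:
  refl Nat 3
the term's type:
  Eq Nat 3 3
steps to reach normal form (normal order): 2
term was already normal: no
first contracted redex: a beta-redex


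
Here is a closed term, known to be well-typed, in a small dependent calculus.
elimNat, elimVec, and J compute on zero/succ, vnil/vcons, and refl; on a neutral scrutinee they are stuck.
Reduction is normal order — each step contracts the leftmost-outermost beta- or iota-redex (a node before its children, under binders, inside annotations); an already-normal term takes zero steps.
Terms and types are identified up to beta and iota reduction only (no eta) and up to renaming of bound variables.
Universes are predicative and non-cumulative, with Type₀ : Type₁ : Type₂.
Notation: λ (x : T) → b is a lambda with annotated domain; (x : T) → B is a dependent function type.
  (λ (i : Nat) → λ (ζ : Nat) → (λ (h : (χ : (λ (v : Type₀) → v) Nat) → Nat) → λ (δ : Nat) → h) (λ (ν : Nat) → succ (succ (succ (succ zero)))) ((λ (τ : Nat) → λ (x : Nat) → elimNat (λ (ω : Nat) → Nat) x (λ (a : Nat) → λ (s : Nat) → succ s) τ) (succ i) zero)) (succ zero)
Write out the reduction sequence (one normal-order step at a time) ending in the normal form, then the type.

normal-order reduction sequence:
  (λ (i : Nat) → λ (ζ : Nat) → (λ (h : (χ : (λ (v : Type₀) → v) Nat) → Nat) → λ (δ : Nat) → h) (λ (ν : Nat) → succ (succ (succ (succ zero)))) ((λ (τ : Nat) → λ (x : Nat) → elimNat (λ (ω : Nat) → Nat) x (λ (a : Nat) → λ (s : Nat) → succ s) τ) (succ i) zero)) (succ zero)
  ~> λ (i : Nat) → (λ (ζ : (h : (λ (χ : Type₀) → χ) Nat) → Nat) → λ (v : Nat) → ζ) (λ (δ : Nat) → succ (succ (succ (succ zero)))) ((λ (ν : Nat) → λ (τ : Nat) → elimNat (λ (x : Nat) → Nat) τ (λ (ω : Nat) → λ (a : Nat) → succ a) ν) (succ (succ zero)) zero)
  ~> λ (i : Nat) → (λ (ζ : Nat) → λ (h : Nat) → succ (succ (succ (succ zero)))) ((λ (χ : Nat) → λ (v : Nat) → elimNat (λ (δ : Nat) → Nat) v (λ (ν : Nat) → λ (τ : Nat) → succ τ) χ) (succ (succ zero)) zero)
  ~> λ (i : Nat) → λ (ζ : Nat) → succ (succ (succ (succ zero)))
type:
  (i : Nat) → (ζ : Nat) → Nat


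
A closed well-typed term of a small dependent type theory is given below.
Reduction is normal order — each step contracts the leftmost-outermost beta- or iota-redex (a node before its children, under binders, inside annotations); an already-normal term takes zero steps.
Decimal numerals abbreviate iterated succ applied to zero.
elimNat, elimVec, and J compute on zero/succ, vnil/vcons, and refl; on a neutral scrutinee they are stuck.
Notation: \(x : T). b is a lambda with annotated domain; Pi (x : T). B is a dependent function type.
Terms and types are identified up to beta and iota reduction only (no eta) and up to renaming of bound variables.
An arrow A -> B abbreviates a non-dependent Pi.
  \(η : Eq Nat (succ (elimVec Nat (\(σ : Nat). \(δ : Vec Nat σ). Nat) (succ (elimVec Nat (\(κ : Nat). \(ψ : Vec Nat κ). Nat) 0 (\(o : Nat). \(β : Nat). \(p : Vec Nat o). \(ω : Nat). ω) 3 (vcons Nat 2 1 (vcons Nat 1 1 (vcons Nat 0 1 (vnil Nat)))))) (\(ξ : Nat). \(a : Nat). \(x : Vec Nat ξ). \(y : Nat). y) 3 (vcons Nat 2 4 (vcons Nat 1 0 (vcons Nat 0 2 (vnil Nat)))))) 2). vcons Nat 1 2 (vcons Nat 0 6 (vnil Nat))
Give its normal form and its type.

normal form:
  \(η : Eq Nat 2 2). vcons Nat 1 2 (vcons Nat 0 6 (vnil Nat))
the term's type:
  Eq Nat 2 2 -> Vec Nat 2
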